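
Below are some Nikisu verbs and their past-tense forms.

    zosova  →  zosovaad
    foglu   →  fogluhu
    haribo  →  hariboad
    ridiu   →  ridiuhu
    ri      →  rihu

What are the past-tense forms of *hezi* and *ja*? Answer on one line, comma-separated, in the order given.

The suffix is conditioned by the last vowel: -hu when the last vowel of the stem is a high vowel (*foglu*, *ridiu*, *ri*); -ad when the last vowel of the stem is a non-high vowel (*zosova*, *haribo*).
*hezi* — last vowel /i/ (a high vowel) → -hu → *hezihu*.
*ja*: last vowel = /a/, a non-high vowel → -ad → *jaad*.

hezihu, jaad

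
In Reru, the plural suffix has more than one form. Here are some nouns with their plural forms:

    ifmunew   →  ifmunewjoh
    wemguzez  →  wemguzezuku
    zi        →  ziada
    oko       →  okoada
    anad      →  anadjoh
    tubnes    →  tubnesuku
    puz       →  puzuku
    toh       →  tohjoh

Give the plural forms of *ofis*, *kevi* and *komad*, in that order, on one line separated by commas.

The suffix is conditioned by the final sound: -uku when the stem ends in a sibilant (*wemguzez*, *tubnes*, *puz*); -joh when the stem ends in a non-sibilant consonant (*ifmunew*, *anad*, *toh*); -ada when the stem ends in a vowel (*zi*, *oko*).
The final sound of *ofis* is /s/, which is a sibilant, so the suffix is -uku, giving *ofisuku*.
Since the final sound of *kevi* is /i/ (a vowel), it takes -ada, giving *keviada*.
*komad* — final sound /d/ (a non-sibilant consonant) → -joh → *komadjoh*.

ofisuku, keviada, komadjoh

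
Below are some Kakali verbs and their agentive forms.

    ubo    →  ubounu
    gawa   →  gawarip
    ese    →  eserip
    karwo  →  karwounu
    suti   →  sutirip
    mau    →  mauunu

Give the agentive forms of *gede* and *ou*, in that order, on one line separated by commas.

gederip, ouunu

The pattern is rounding harmony: -unu when the last vowel of the stem is a rounded vowel (*ubo*, *karwo*, *mau*); -rip when the last vowel of the stem is an unrounded vowel (*gawa*, *ese*, *suti*).
The last vowel of *gede* is /e/, which is an unrounded vowel, so the suffix is -rip, giving *gederip*.
*ou*: last vowel = /u/, a rounded vowel → -unu → *ouunu*.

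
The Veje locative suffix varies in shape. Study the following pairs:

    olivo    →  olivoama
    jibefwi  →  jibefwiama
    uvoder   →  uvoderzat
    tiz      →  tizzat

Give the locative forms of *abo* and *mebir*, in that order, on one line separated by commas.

Looking at the final sound of each stem: -zat when the stem ends in a consonant (*uvoder*, *tiz*); -ama when the stem ends in a vowel (*olivo*, *jibefwi*).
*abo* — final sound /o/ (a vowel) → -ama → *aboama*.
The final sound of *mebir* is /r/, which is a consonant, so the suffix is -zat, giving *mebirzat*.

aboama, mebirzat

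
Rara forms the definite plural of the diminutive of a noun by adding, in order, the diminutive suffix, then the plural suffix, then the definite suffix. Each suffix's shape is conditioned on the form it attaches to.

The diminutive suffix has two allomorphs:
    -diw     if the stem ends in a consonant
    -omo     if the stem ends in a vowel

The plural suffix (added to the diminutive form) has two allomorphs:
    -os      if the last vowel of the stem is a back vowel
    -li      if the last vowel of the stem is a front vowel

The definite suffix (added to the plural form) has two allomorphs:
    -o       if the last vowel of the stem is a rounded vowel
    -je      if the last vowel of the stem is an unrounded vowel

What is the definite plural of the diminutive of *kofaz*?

The final sound of *kofaz* is /z/, which is a consonant, so the diminutive suffix is -diw, giving *kofazdiw*.
The last vowel of the diminutive form *kofazdiw* is /i/, which is a front vowel, so the plural suffix is -li, giving *kofazdiwli*.
The last vowel of the plural form *kofazdiwli* is /i/, which is an unrounded vowel, so the definite suffix is -je, giving *kofazdiwlije*.

kofazdiwlije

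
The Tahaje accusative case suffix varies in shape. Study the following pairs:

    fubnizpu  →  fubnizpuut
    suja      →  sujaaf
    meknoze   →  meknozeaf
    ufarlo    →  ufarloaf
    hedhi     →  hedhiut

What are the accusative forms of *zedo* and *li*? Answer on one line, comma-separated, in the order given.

The pattern is height harmony: -ut when the last vowel of the stem is a high vowel (*fubnizpu*, *hedhi*); -af when the last vowel of the stem is a non-high vowel (*suja*, *meknoze*, *ufarlo*).
*zedo*: last vowel = /o/, a non-high vowel → -af → *zedoaf*.
*li* — last vowel /i/ (a high vowel) → -ut → *liut*.

zedoaf, liut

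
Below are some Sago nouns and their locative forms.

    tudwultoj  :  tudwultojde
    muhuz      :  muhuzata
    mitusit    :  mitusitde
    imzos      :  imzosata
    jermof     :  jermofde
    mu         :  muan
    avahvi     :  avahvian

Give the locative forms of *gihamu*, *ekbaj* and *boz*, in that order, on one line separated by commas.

The pattern is sibilance of the final sound: -ata when the stem ends in a sibilant (*muhuz*, *imzos*); -de when the stem ends in a non-sibilant consonant (*tudwultoj*, *mitusit*, *jermof*); -an when the stem ends in a vowel (*mu*, *avahvi*).
*gihamu*: final sound = /u/, a vowel → -an → *gihamuan*.
*ekbaj*: final sound = /j/, a non-sibilant consonant → -de → *ekbajde*.
*boz* — final sound /z/ (a sibilant) → -ata → *bozata*.

gihamuan, ekbajde, bozata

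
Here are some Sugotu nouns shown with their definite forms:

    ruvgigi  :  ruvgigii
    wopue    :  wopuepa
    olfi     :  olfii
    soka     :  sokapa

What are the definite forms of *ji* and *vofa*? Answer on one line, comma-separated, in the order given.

The pattern is height harmony: -i when the last vowel of the stem is a high vowel (*ruvgigi*, *olfi*); -pa when the last vowel of the stem is a non-high vowel (*wopue*, *soka*).
The last vowel of *ji* is /i/, which is a high vowel, so the suffix is -i, giving *jii*.
Since the last vowel of *vofa* is /a/ (a non-high vowel), it takes -pa, giving *vofapa*.

jii, vofapa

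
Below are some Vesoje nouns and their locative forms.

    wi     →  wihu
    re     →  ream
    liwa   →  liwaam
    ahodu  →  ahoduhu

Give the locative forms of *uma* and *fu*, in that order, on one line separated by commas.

umaam, fuhu

The alternation tracks the last vowel of the stem — -hu when the last vowel of the stem is a high vowel (*wi*, *ahodu*); -am when the last vowel of the stem is a non-high vowel (*re*, *liwa*).
Since the last vowel of *uma* is /a/ (a non-high vowel), it takes -am, giving *umaam*.
Since the last vowel of *fu* is /u/ (a high vowel), it takes -hu, giving *fuhu*.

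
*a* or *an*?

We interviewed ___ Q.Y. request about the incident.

a

The indefinite article is chosen by the initial *sound* of the following word, not its spelling.
The initialism *Q.Y.* is read letter by letter; the first letter, Q, is pronounced /kjuː/, which begins with a consonant sound.
So the article is *a*: We interviewed a Q.Y. request about the incident.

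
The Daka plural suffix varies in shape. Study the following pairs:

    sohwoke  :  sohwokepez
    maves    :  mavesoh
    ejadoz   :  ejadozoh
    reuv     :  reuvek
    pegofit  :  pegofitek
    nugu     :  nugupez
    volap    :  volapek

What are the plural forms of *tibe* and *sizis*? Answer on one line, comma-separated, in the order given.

tibepez, sizisoh

The suffix is conditioned by the final sound: -oh when the stem ends in a sibilant (*maves*, *ejadoz*); -ek when the stem ends in a non-sibilant consonant (*reuv*, *pegofit*, *volap*); -pez when the stem ends in a vowel (*sohwoke*, *nugu*).
The final sound of *tibe* is /e/, which is a vowel, so the suffix is -pez, giving *tibepez*.
*sizis* — final sound /s/ (a sibilant) → -oh → *sizisoh*.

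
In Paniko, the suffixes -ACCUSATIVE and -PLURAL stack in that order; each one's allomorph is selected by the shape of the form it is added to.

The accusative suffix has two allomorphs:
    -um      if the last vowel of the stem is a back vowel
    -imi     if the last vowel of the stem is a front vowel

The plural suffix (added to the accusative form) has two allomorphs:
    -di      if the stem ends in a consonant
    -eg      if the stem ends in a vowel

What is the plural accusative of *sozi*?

Since the last vowel of *sozi* is /i/ (a front vowel), it takes -imi, giving *soziimi*.
Since the final sound of the accusative form *soziimi* is /i/ (a vowel), it takes -eg, giving *soziimieg*.

soziimieg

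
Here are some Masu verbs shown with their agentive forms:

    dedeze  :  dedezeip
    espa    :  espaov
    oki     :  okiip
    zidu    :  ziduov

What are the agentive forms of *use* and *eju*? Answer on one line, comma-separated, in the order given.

useip, ejuov

The alternation tracks the last vowel of the stem — -ip when the last vowel of the stem is a front vowel (*dedeze*, *oki*); -ov when the last vowel of the stem is a back vowel (*espa*, *zidu*).
The last vowel of *use* is /e/, which is a front vowel, so the suffix is -ip, giving *useip*.
The last vowel of *eju* is /u/, which is a back vowel, so the suffix is -ov, giving *ejuov*.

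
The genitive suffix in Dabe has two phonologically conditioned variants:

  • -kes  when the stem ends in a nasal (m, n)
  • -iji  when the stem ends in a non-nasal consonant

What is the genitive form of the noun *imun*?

imunkes

*imun*: final consonant = /n/, a nasal → -kes → *imunkes*.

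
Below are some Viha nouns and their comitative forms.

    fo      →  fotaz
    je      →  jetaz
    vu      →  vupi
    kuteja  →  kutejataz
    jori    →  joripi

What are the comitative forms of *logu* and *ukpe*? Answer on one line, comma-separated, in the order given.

The alternation tracks the last vowel of the stem — -pi when the last vowel of the stem is a high vowel (*vu*, *jori*); -taz when the last vowel of the stem is a non-high vowel (*fo*, *je*, *kuteja*).
*logu* — last vowel /u/ (a high vowel) → -pi → *logupi*.
*ukpe*: last vowel = /e/, a non-high vowel → -taz → *ukpetaz*.

logupi, ukpetaz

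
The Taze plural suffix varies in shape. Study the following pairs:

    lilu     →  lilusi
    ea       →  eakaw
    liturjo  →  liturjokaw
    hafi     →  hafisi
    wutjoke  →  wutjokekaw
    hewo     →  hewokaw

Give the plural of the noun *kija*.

kijakaw

The alternation tracks the last vowel of the stem — -si when the last vowel of the stem is a high vowel (*lilu*, *hafi*); -kaw when the last vowel of the stem is a non-high vowel (*ea*, *liturjo*, *wutjoke*, *hewo*).
The last vowel of *kija* is /a/, which is a non-high vowel, so the suffix is -kaw, giving *kijakaw*.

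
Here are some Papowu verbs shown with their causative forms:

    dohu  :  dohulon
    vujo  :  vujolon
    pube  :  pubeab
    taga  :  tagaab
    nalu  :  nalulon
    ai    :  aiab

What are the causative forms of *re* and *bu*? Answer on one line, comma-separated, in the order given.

reab, bulon

The alternation tracks the last vowel of the stem — -lon when the last vowel of the stem is a rounded vowel (*dohu*, *vujo*, *nalu*); -ab when the last vowel of the stem is an unrounded vowel (*pube*, *taga*, *ai*).
The last vowel of *re* is /e/, which is an unrounded vowel, so the suffix is -ab, giving *reab*.
Since the last vowel of *bu* is /u/ (a rounded vowel), it takes -lon, giving *bulon*.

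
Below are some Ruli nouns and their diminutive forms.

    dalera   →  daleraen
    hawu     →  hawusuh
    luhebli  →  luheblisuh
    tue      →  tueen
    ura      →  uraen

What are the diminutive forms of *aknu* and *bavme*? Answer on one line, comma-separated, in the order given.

aknusuh, bavmeen

The pattern is height harmony: -suh when the last vowel of the stem is a high vowel (*hawu*, *luhebli*); -en when the last vowel of the stem is a non-high vowel (*dalera*, *tue*, *ura*).
The last vowel of *aknu* is /u/, which is a high vowel, so the suffix is -suh, giving *aknusuh*.
*bavme*: last vowel = /e/, a non-high vowel → -en → *bavmeen*.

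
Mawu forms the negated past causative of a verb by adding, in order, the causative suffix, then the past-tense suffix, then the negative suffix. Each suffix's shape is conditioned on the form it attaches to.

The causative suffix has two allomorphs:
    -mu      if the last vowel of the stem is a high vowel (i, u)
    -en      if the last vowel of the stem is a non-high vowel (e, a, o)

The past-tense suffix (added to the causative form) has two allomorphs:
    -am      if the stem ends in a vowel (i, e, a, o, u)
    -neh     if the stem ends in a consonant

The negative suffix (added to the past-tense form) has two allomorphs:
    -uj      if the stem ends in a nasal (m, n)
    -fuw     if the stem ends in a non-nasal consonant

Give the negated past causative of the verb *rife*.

Since the last vowel of *rife* is /e/ (a non-high vowel), it takes -en, giving *rifeen*.
The final sound of the causative form *rifeen* is /n/, which is a consonant, so the past-tense suffix is -neh, giving *rifeenneh*.
The final consonant of the past-tense form *rifeenneh* is /h/, which is non-nasal, so the negative suffix is -fuw, giving *rifeennehfuw*.

rifeennehfuw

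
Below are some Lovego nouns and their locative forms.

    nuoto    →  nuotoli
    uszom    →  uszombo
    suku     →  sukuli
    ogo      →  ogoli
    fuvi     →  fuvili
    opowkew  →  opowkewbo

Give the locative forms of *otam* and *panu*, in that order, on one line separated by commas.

The suffix is conditioned by the final sound: -bo when the stem ends in a consonant (*uszom*, *opowkew*); -li when the stem ends in a vowel (*nuoto*, *suku*, *ogo*, *fuvi*).
Since the final sound of *otam* is /m/ (a consonant), it takes -bo, giving *otambo*.
*panu* — final sound /u/ (a vowel) → -li → *panuli*.

otambo, panuli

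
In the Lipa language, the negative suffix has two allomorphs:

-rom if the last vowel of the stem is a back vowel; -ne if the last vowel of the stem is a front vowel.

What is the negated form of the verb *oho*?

The last vowel of *oho* is /o/, which is a back vowel, so the suffix is -rom, giving *ohorom*.

ohorom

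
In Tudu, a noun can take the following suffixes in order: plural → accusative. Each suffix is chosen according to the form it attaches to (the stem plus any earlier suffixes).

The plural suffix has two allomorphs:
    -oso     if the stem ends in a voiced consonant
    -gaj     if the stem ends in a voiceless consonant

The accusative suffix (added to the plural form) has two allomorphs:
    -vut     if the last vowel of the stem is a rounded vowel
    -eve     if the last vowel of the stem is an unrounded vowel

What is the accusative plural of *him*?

himosovut

The final consonant of *him* is /m/, which is voiced, so the plural suffix is -oso, giving *himoso*.
The last vowel of the plural form *himoso* is /o/, which is a rounded vowel, so the accusative suffix is -vut, giving *himosovut*.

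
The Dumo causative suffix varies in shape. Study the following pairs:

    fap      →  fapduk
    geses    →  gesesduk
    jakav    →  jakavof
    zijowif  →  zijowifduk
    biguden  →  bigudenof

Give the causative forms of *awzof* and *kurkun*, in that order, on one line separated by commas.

The pattern is voicing of the final consonant: -duk when the stem ends in a voiceless consonant (*fap*, *geses*, *zijowif*); -of when the stem ends in a voiced consonant (*jakav*, *biguden*).
*awzof*: final consonant = /f/, voiceless → -duk → *awzofduk*.
*kurkun* — final consonant /n/ (voiced) → -of → *kurkunof*.

awzofduk, kurkunof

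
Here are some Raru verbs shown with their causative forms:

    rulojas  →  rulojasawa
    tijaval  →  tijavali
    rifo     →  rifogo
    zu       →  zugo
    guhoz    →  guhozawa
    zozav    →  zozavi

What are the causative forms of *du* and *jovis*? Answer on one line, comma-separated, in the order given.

The alternation tracks the final sound of the stem — -awa when the stem ends in a sibilant (*rulojas*, *guhoz*); -i when the stem ends in a non-sibilant consonant (*tijaval*, *zozav*); -go when the stem ends in a vowel (*rifo*, *zu*).
The final sound of *du* is /u/, which is a vowel, so the suffix is -go, giving *dugo*.
The final sound of *jovis* is /s/, which is a sibilant, so the suffix is -awa, giving *jovisawa*.

dugo, jovisawa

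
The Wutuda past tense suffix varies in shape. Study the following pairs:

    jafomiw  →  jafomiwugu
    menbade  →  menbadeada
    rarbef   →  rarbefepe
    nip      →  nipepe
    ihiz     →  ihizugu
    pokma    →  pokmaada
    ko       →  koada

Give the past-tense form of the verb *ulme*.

The suffix is conditioned by the final sound: -epe when the stem ends in a voiceless consonant (*rarbef*, *nip*); -ugu when the stem ends in a voiced consonant (*jafomiw*, *ihiz*); -ada when the stem ends in a vowel (*menbade*, *pokma*, *ko*).
*ulme*: final sound = /e/, a vowel → -ada → *ulmeada*.

ulmeada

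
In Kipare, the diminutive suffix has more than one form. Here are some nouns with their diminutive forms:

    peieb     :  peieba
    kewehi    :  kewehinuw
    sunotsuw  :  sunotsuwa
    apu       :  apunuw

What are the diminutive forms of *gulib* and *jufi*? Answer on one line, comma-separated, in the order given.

The pattern is consonant vs. vowel: -a when the stem ends in a consonant (*peieb*, *sunotsuw*); -nuw when the stem ends in a vowel (*kewehi*, *apu*).
The final sound of *gulib* is /b/, which is a consonant, so the suffix is -a, giving *guliba*.
Since the final sound of *jufi* is /i/ (a vowel), it takes -nuw, giving *jufinuw*.

guliba, jufinuw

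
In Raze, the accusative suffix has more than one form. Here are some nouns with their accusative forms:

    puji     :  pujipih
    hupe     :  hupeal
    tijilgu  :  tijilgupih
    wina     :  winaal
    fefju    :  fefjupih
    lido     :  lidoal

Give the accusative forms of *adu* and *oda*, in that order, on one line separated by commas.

Looking at the last vowel of each stem: -pih when the last vowel of the stem is a high vowel (*puji*, *tijilgu*, *fefju*); -al when the last vowel of the stem is a non-high vowel (*hupe*, *wina*, *lido*).
*adu*: last vowel = /u/, a high vowel → -pih → *adupih*.
Since the last vowel of *oda* is /a/ (a non-high vowel), it takes -al, giving *odaal*.

adupih, odaal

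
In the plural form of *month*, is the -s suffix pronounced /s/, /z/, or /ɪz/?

/s/

The stem *month* ends in a voiceless non-sibilant consonant.
The plural suffix surfaces as /ɪz/ after sibilants, /s/ after other voiceless consonants, and /z/ after other voiced sounds.
So the plural -s on *month* is pronounced /s/.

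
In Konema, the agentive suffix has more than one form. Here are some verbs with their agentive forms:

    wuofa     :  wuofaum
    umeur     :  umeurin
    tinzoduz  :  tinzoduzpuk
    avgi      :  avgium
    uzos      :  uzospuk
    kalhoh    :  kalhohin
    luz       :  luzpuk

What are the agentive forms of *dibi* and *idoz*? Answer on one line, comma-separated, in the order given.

The alternation tracks the final sound of the stem — -puk when the stem ends in a sibilant (*tinzoduz*, *uzos*, *luz*); -in when the stem ends in a non-sibilant consonant (*umeur*, *kalhoh*); -um when the stem ends in a vowel (*wuofa*, *avgi*).
*dibi*: final sound = /i/, a vowel → -um → *dibium*.
The final sound of *idoz* is /z/, which is a sibilant, so the suffix is -puk, giving *idozpuk*.

dibium, idozpuk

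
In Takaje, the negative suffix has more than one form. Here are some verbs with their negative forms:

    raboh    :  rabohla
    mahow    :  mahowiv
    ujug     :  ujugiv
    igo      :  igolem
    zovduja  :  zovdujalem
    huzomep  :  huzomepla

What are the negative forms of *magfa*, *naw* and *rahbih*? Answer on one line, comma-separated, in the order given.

magfalem, nawiv, rahbihla

The alternation tracks the final sound of the stem — -la when the stem ends in a voiceless consonant (*raboh*, *huzomep*); -iv when the stem ends in a voiced consonant (*mahow*, *ujug*); -lem when the stem ends in a vowel (*igo*, *zovduja*).
Since the final sound of *magfa* is /a/ (a vowel), it takes -lem, giving *magfalem*.
*naw*: final sound = /w/, a voiced consonant → -iv → *nawiv*.
The final sound of *rahbih* is /h/, which is a voiceless consonant, so the suffix is -la, giving *rahbihla*.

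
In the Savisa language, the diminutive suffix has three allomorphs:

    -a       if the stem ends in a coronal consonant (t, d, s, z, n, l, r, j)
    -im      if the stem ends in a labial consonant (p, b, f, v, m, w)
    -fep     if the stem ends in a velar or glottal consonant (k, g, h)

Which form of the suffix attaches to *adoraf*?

Since the final consonant of *adoraf* is /f/ (labial), it takes -im.

-im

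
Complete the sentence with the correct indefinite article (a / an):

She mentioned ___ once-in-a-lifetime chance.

The indefinite article is chosen by the initial *sound* of the following word, not its spelling.
*once-in-a-lifetime* begins with the sound /wʌ/ (*once* pronounced with initial /w/) — a consonant sound.
So the article is *a*: She mentioned a once-in-a-lifetime chance.

a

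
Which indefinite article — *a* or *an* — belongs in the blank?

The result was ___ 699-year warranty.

The indefinite article is chosen by the initial *sound* of the following word, not its spelling.
The number *699* is spoken "six hundred …", beginning with /sɪks/ — a consonant sound.
So the article is *a*: The result was a 699-year warranty.

a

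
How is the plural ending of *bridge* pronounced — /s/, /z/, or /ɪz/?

The stem *bridge* ends in a sibilant (/s, z, ʃ, ʒ, tʃ, dʒ/).
The plural suffix surfaces as /ɪz/ after sibilants, /s/ after other voiceless consonants, and /z/ after other voiced sounds.
So the plural -s on *bridge* is pronounced /ɪz/.

/ɪz/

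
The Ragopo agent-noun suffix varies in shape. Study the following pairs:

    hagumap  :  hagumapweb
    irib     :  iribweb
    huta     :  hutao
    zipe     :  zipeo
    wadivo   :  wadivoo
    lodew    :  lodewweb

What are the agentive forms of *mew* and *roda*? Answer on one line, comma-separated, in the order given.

The pattern is consonant vs. vowel: -web when the stem ends in a consonant (*hagumap*, *irib*, *lodew*); -o when the stem ends in a vowel (*huta*, *zipe*, *wadivo*).
The final sound of *mew* is /w/, which is a consonant, so the suffix is -web, giving *mewweb*.
*roda* — final sound /a/ (a vowel) → -o → *rodao*.

mewweb, rodao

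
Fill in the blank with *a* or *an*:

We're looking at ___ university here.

The indefinite article is chosen by the initial *sound* of the following word, not its spelling.
*university* begins with the sound /juː/ (u pronounced /juː/) — a consonant sound.
So the article is *a*: We're looking at a university here.

a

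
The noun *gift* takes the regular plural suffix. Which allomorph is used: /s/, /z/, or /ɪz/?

The stem *gift* ends in a voiceless non-sibilant consonant.
The plural suffix surfaces as /ɪz/ after sibilants, /s/ after other voiceless consonants, and /z/ after other voiced sounds.
So the plural -s on *gift* is pronounced /s/.

/s/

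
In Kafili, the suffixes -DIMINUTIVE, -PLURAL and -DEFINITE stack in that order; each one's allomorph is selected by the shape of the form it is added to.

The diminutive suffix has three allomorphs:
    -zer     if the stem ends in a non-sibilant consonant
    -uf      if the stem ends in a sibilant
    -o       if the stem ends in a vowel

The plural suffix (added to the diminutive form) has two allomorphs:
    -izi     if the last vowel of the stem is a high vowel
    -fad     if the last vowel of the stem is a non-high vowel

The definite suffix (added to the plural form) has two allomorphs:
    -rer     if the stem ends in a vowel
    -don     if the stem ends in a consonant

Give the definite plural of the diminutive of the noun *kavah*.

*kavah* — final sound /h/ (a non-sibilant consonant) → -zer → *kavahzer*.
Since the last vowel of the diminutive form *kavahzer* is /e/ (a non-high vowel), it takes -fad, giving *kavahzerfad*.
The plural form *kavahzerfad* — final sound /d/ (a consonant) → -don → *kavahzerfaddon*.

kavahzerfaddon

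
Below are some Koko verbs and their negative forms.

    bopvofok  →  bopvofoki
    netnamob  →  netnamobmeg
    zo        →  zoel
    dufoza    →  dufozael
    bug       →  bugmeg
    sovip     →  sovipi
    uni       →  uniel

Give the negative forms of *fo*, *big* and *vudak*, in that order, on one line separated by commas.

foel, bigmeg, vudaki

The alternation tracks the final sound of the stem — -i when the stem ends in a voiceless consonant (*bopvofok*, *sovip*); -meg when the stem ends in a voiced consonant (*netnamob*, *bug*); -el when the stem ends in a vowel (*zo*, *dufoza*, *uni*).
Since the final sound of *fo* is /o/ (a vowel), it takes -el, giving *foel*.
*big*: final sound = /g/, a voiced consonant → -meg → *bigmeg*.
*vudak* — final sound /k/ (a voiceless consonant) → -i → *vudaki*.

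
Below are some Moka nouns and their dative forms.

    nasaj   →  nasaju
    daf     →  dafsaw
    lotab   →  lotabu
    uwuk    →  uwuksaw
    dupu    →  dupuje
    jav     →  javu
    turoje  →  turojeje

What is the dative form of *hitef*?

The suffix is conditioned by the final sound: -saw when the stem ends in a voiceless consonant (*daf*, *uwuk*); -u when the stem ends in a voiced consonant (*nasaj*, *lotab*, *jav*); -je when the stem ends in a vowel (*dupu*, *turoje*).
*hitef* — final sound /f/ (a voiceless consonant) → -saw → *hitefsaw*.

hitefsaw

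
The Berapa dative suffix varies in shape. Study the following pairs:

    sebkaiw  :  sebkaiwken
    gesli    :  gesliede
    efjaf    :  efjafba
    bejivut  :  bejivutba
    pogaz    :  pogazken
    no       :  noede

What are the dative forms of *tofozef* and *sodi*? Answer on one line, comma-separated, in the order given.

The alternation tracks the final sound of the stem — -ba when the stem ends in a voiceless consonant (*efjaf*, *bejivut*); -ken when the stem ends in a voiced consonant (*sebkaiw*, *pogaz*); -ede when the stem ends in a vowel (*gesli*, *no*).
The final sound of *tofozef* is /f/, which is a voiceless consonant, so the suffix is -ba, giving *tofozefba*.
The final sound of *sodi* is /i/, which is a vowel, so the suffix is -ede, giving *sodiede*.

tofozefba, sodiede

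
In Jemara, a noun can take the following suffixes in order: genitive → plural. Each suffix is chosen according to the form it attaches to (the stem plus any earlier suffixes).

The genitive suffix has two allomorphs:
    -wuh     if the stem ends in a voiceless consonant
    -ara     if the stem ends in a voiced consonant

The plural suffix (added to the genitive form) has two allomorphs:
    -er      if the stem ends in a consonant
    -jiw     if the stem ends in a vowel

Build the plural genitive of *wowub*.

wowubarajiw

*wowub*: final consonant = /b/, voiced → -ara → *wowubara*.
The genitive form *wowubara*: final sound = /a/, a vowel → -jiw → *wowubarajiw*.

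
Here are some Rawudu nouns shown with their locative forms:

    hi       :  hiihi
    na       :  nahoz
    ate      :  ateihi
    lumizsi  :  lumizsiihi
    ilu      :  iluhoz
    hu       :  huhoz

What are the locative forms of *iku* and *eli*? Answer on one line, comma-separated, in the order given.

Looking at the last vowel of each stem: -ihi when the last vowel of the stem is a front vowel (*hi*, *ate*, *lumizsi*); -hoz when the last vowel of the stem is a back vowel (*na*, *ilu*, *hu*).
Since the last vowel of *iku* is /u/ (a back vowel), it takes -hoz, giving *ikuhoz*.
Since the last vowel of *eli* is /i/ (a front vowel), it takes -ihi, giving *eliihi*.

ikuhoz, eliihi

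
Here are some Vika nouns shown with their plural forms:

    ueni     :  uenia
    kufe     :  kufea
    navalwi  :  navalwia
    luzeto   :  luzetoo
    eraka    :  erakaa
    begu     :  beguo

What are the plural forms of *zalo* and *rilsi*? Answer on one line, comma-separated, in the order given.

Looking at the last vowel of each stem: -o when the last vowel of the stem is a rounded vowel (*luzeto*, *begu*); -a when the last vowel of the stem is an unrounded vowel (*ueni*, *kufe*, *navalwi*, *eraka*).
The last vowel of *zalo* is /o/, which is a rounded vowel, so the suffix is -o, giving *zaloo*.
Since the last vowel of *rilsi* is /i/ (an unrounded vowel), it takes -a, giving *rilsia*.

zaloo, rilsia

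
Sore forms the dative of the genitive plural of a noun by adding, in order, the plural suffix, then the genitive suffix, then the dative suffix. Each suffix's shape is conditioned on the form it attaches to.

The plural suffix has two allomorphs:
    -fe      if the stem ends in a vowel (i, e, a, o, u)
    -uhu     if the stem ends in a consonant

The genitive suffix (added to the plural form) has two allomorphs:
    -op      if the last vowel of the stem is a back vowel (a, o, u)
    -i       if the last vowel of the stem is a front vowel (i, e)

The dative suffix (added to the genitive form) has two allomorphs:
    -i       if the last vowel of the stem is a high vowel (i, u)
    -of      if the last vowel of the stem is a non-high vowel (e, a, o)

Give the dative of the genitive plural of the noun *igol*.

*igol* — final sound /l/ (a consonant) → -uhu → *igoluhu*.
The last vowel of the plural form *igoluhu* is /u/, which is a back vowel, so the genitive suffix is -op, giving *igoluhuop*.
The genitive form *igoluhuop* — last vowel /o/ (a non-high vowel) → -of → *igoluhuopof*.

igoluhuopof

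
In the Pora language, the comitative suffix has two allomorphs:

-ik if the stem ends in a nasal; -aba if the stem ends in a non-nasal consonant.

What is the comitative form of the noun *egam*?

egamik

*egam* — final consonant /m/ (a nasal) → -ik → *egamik*.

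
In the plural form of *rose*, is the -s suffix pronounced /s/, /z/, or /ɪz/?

The stem *rose* ends in a sibilant (/s, z, ʃ, ʒ, tʃ, dʒ/).
The plural suffix surfaces as /ɪz/ after sibilants, /s/ after other voiceless consonants, and /z/ after other voiced sounds.
So the plural -s on *rose* is pronounced /ɪz/.

/ɪz/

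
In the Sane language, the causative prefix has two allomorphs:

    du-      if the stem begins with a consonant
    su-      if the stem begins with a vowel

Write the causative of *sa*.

*sa* — first sound /s/ (a consonant) → du- → *dusa*.

dusa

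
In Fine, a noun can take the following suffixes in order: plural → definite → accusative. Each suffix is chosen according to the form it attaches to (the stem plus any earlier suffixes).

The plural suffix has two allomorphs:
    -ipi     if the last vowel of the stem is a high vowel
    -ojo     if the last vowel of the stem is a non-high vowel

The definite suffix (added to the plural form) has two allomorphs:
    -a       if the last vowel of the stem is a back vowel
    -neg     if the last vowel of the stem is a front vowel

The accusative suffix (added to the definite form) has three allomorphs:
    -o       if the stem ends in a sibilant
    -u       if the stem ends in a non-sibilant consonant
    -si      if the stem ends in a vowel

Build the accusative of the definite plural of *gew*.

The last vowel of *gew* is /e/, which is a non-high vowel, so the plural suffix is -ojo, giving *gewojo*.
The plural form *gewojo*: last vowel = /o/, a back vowel → -a → *gewojoa*.
The definite form *gewojoa* — final sound /a/ (a vowel) → -si → *gewojoasi*.

gewojoasi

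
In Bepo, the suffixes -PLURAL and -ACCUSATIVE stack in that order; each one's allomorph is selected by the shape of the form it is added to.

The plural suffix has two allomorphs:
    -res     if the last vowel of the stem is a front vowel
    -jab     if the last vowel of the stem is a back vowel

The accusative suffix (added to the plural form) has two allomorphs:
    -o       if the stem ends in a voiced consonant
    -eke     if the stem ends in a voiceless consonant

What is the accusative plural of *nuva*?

*nuva*: last vowel = /a/, a back vowel → -jab → *nuvajab*.
The plural form *nuvajab* — final consonant /b/ (voiced) → -o → *nuvajabo*.

nuvajabo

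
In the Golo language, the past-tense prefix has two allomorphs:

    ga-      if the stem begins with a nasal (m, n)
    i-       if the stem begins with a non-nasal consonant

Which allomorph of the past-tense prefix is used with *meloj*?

ga-

*meloj* — first consonant /m/ (a nasal) → ga-.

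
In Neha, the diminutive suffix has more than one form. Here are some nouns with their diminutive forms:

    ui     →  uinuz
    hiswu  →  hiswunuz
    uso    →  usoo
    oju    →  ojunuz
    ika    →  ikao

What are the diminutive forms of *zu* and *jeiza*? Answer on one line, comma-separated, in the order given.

zunuz, jeizao

The suffix is conditioned by the last vowel: -nuz when the last vowel of the stem is a high vowel (*ui*, *hiswu*, *oju*); -o when the last vowel of the stem is a non-high vowel (*uso*, *ika*).
The last vowel of *zu* is /u/, which is a high vowel, so the suffix is -nuz, giving *zunuz*.
*jeiza* — last vowel /a/ (a non-high vowel) → -o → *jeizao*.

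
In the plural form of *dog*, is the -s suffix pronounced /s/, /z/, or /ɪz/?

The stem *dog* ends in a voiced non-sibilant sound.
The plural suffix surfaces as /ɪz/ after sibilants, /s/ after other voiceless consonants, and /z/ after other voiced sounds.
So the plural -s on *dog* is pronounced /z/.

/z/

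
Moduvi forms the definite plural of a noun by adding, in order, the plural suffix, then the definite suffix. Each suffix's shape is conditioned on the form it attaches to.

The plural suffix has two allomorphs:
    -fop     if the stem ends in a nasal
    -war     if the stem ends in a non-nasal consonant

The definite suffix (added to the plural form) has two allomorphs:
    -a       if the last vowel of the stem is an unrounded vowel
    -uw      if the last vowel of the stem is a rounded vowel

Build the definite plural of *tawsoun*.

Since the final consonant of *tawsoun* is /n/ (a nasal), it takes -fop, giving *tawsounfop*.
The last vowel of the plural form *tawsounfop* is /o/, which is a rounded vowel, so the definite suffix is -uw, giving *tawsounfopuw*.

tawsounfopuw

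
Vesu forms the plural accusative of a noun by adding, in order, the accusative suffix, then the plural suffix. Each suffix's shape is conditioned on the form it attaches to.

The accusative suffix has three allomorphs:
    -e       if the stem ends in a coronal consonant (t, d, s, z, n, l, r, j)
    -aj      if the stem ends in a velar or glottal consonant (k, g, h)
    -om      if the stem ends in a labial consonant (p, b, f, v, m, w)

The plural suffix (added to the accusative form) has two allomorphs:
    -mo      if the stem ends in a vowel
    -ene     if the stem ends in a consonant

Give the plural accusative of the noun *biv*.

*biv*: final consonant = /v/, labial → -om → *bivom*.
The final sound of the accusative form *bivom* is /m/, which is a consonant, so the plural suffix is -ene, giving *bivomene*.

bivomene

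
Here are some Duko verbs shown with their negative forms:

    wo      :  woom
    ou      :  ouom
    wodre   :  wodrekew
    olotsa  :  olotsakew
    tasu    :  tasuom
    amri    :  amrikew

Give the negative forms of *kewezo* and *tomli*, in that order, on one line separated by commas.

kewezoom, tomlikew

The suffix is conditioned by the last vowel: -om when the last vowel of the stem is a rounded vowel (*wo*, *ou*, *tasu*); -kew when the last vowel of the stem is an unrounded vowel (*wodre*, *olotsa*, *amri*).
Since the last vowel of *kewezo* is /o/ (a rounded vowel), it takes -om, giving *kewezoom*.
*tomli* — last vowel /i/ (an unrounded vowel) → -kew → *tomlikew*.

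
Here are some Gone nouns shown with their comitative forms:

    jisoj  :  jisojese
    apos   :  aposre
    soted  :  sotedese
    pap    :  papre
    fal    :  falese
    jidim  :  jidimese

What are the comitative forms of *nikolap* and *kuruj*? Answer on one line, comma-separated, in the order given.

The alternation tracks the final consonant of the stem — -re when the stem ends in a voiceless consonant (*apos*, *pap*); -ese when the stem ends in a voiced consonant (*jisoj*, *soted*, *fal*, *jidim*).
*nikolap* — final consonant /p/ (voiceless) → -re → *nikolapre*.
*kuruj* — final consonant /j/ (voiced) → -ese → *kurujese*.

nikolapre, kurujese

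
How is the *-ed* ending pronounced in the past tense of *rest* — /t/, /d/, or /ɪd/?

The stem *rest* ends in /t/ or /d/.
The -ed suffix is realized as /ɪd/ after /t, d/; as /t/ after other voiceless consonants; and as /d/ after other voiced sounds.
So -ed on *rest* is pronounced /ɪd/.

/ɪd/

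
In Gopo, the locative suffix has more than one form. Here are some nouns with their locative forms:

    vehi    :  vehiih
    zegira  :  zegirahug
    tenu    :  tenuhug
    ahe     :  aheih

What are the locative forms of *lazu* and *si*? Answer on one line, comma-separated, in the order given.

lazuhug, siih

Looking at the last vowel of each stem: -ih when the last vowel of the stem is a front vowel (*vehi*, *ahe*); -hug when the last vowel of the stem is a back vowel (*zegira*, *tenu*).
Since the last vowel of *lazu* is /u/ (a back vowel), it takes -hug, giving *lazuhug*.
Since the last vowel of *si* is /i/ (a front vowel), it takes -ih, giving *siih*.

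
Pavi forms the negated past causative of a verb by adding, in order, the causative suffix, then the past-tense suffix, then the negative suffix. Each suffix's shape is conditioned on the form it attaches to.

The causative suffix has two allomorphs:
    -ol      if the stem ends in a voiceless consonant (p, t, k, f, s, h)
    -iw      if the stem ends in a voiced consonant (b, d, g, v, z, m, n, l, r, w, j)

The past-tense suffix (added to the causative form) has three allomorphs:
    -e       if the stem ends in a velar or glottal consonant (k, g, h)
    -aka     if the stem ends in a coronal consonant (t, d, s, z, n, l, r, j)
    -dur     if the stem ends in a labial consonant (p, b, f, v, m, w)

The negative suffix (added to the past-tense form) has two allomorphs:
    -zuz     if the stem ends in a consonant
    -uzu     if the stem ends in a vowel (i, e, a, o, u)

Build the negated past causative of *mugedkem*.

*mugedkem* — final consonant /m/ (voiced) → -iw → *mugedkemiw*.
Since the final consonant of the causative form *mugedkemiw* is /w/ (labial), it takes -dur, giving *mugedkemiwdur*.
The past-tense form *mugedkemiwdur* — final sound /r/ (a consonant) → -zuz → *mugedkemiwdurzuz*.

mugedkemiwdurzuz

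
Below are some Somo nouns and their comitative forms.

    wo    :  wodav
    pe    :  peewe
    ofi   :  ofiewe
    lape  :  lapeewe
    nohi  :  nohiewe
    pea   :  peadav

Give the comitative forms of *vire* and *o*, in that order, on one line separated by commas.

vireewe, odav

Looking at the last vowel of each stem: -ewe when the last vowel of the stem is a front vowel (*pe*, *ofi*, *lape*, *nohi*); -dav when the last vowel of the stem is a back vowel (*wo*, *pea*).
Since the last vowel of *vire* is /e/ (a front vowel), it takes -ewe, giving *vireewe*.
Since the last vowel of *o* is /o/ (a back vowel), it takes -dav, giving *odav*.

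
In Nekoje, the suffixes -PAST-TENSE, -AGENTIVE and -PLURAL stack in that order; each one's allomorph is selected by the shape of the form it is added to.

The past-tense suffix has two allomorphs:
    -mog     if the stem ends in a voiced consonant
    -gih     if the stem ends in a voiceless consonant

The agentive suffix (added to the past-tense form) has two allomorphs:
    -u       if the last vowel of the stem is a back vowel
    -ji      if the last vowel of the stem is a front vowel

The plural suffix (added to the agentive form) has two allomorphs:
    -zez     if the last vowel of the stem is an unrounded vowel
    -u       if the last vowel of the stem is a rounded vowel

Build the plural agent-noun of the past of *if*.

ifgihjizez

*if* — final consonant /f/ (voiceless) → -gih → *ifgih*.
The last vowel of the past-tense form *ifgih* is /i/, which is a front vowel, so the agentive suffix is -ji, giving *ifgihji*.
The last vowel of the agentive form *ifgihji* is /i/, which is an unrounded vowel, so the plural suffix is -zez, giving *ifgihjizez*.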